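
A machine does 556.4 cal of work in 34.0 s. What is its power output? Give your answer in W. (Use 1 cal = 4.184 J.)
Convert to SI: W = 2327.98 J, t = 34.0 s
P = W/t = 2327.98/34.0 = 68.47 W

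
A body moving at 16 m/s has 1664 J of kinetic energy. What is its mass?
m = 2·KE/v² = 2·1664/(16)² = 13.0 kg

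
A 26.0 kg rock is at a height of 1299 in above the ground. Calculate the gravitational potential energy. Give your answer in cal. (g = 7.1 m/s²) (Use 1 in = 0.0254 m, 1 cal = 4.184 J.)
Convert to SI: m = 26.0 kg, h = 32.9946 m
PE = mgh = (26.0)(7.1)(32.9946) = 6090.8 J = 1456 cal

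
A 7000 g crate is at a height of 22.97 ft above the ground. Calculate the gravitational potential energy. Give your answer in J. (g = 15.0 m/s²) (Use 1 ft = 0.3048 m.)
Convert to SI: m = 7.0 kg, h = 7.00126 m
PE = mgh = (7.0)(15.0)(7.00126) = 735.1 J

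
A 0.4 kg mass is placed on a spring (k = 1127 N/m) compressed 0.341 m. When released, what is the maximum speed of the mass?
½kx² = ½mv² ⇒ v = x√(k/m) = (0.341)√(1127/0.4) = 18.1 m/s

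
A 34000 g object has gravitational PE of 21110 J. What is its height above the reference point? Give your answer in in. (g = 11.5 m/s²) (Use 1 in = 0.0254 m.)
Convert to SI: m = 34.0 kg, PE = 21110.0 J
h = PE/(mg) = 21110.0/(34.0·11.5) = 53.9898 m = 2126 in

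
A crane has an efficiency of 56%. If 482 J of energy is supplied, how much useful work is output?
W_out = η·W_in = 0.56·482 = 269.92 J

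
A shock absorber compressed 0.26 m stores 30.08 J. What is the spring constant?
k = 2·PE/x² = 2·30.08/(0.26)² = 889.9 N/m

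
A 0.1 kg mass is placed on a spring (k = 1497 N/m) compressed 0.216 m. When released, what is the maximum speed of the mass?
½kx² = ½mv² ⇒ v = x√(k/m) = (0.216)√(1497/0.1) = 26.43 m/s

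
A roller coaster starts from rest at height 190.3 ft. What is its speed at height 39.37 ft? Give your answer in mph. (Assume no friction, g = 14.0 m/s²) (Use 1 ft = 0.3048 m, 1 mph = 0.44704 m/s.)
Convert to SI: h₁−h₂ = 46.0035 m
mgh₁ = mgh₂ + ½mv² ⇒ v = √(2g(h₁−h₂)) = √(2·14.0·46.0035) = 35.8901 m/s = 80.28 mph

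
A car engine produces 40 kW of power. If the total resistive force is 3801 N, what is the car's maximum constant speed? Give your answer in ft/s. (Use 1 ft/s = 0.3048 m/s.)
P = Fv ⇒ v = P/F = 40000 W/3801.0 N = 10.5235 m/s = 34.53 ft/s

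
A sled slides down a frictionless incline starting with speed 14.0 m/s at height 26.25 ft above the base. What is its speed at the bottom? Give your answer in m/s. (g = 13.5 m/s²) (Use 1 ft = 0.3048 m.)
Convert to SI: v₀ = 14.0 m/s, h = 8.001 m
½mv₀² + mgh = ½mv² ⇒ v = √(v₀² + 2gh) = √(14.0² + 2·13.5·8.001) = 20.3 m/s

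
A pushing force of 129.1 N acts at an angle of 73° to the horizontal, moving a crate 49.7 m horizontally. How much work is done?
W = F·d·cosθ = (129.1)(49.7)cos(73°) = 1876 J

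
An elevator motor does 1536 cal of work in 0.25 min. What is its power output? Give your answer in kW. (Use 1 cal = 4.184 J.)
Convert to SI: W = 6426.62 J, t = 15.0 s
P = W/t = 6426.62/15.0 = 428.442 W = 0.4284 kW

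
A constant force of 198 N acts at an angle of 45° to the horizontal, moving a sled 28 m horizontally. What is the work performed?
W = F·d·cosθ = (198)(28)cos(45°) = 3920 J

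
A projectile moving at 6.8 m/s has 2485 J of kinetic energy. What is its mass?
m = 2·KE/v² = 2·2485/(6.8)² = 107.5 kg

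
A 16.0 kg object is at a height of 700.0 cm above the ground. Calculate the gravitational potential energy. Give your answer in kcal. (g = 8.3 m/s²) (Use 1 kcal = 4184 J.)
Convert to SI: m = 16.0 kg, h = 7.0 m
PE = mgh = (16.0)(8.3)(7.0) = 929.6 J = 0.2222 kcal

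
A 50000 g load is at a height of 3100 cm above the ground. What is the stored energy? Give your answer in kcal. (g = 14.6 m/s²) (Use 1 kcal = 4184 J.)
Convert to SI: m = 50.0 kg, h = 31.0 m
PE = mgh = (50.0)(14.6)(31.0) = 22630.0 J = 5.409 kcal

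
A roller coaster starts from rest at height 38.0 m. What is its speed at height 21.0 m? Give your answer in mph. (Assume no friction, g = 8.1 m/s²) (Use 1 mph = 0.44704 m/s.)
mgh₁ = mgh₂ + ½mv² ⇒ v = √(2g(h₁−h₂)) = √(2·8.1·17.0) = 16.5952 m/s = 37.12 mph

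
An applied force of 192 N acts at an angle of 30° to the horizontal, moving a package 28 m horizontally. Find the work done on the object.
W = F·d·cosθ = (192)(28)cos(30°) = 4656 J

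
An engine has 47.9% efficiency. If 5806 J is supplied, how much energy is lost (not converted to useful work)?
W_lost = W_in(1 − η) = 5806·(1 − 0.479) = 3025 J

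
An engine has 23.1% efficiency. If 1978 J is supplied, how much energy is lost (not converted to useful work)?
W_lost = W_in(1 − η) = 1978·(1 − 0.231) = 1521 J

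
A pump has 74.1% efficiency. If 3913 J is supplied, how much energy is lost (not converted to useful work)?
W_lost = W_in(1 − η) = 3913·(1 − 0.741) = 1013 J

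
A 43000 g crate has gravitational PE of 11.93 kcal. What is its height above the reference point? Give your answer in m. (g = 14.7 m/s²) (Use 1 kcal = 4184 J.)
Convert to SI: m = 43.0 kg, PE = 49915.1 J
h = PE/(mg) = 49915.1/(43.0·14.7) = 78.97 m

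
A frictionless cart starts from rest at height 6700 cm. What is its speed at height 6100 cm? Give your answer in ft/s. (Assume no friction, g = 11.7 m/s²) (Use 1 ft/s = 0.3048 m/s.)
Convert to SI: h₁−h₂ = 6.0 m
mgh₁ = mgh₂ + ½mv² ⇒ v = √(2g(h₁−h₂)) = √(2·11.7·6.0) = 11.84905 m/s = 38.87 ft/s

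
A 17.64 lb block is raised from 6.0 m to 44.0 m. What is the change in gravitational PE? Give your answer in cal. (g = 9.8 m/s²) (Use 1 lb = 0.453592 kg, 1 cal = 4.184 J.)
Convert to SI: m = 8.00136 kg, Δh = 38.0 m
ΔPE = mgΔh = (8.00136)(9.8)(38.0) = 2979.71 J = 712.2 cal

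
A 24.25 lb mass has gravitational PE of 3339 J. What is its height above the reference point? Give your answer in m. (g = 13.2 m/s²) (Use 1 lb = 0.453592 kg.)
Convert to SI: m = 10.9996 kg, PE = 3339.0 J
h = PE/(mg) = 3339.0/(10.9996·13.2) = 23.0 m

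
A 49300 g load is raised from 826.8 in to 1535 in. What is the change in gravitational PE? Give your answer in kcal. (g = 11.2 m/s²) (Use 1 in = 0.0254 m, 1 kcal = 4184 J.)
Convert to SI: m = 49.3 kg, Δh = 17.9883 m
ΔPE = mgΔh = (49.3)(11.2)(17.9883) = 9932.41 J = 2.374 kcal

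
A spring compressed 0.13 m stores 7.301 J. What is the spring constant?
k = 2·PE/x² = 2·7.301/(0.13)² = 864.0 N/m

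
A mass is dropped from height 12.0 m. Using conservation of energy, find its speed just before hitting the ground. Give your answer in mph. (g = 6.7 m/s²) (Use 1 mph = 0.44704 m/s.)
mgh = ½mv² ⇒ v = √(2gh) = √(2·6.7·12.0) = 12.6807 m/s = 28.37 mph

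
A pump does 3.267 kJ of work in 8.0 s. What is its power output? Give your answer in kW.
Convert to SI: W = 3267.0 J, t = 8.0 s
P = W/t = 3267.0/8.0 = 408.375 W = 0.4084 kW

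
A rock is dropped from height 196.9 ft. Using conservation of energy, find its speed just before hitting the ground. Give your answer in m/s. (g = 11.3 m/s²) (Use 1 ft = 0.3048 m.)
Convert to SI: h = 60.0151 m
mgh = ½mv² ⇒ v = √(2gh) = √(2·11.3·60.0151) = 36.83 m/s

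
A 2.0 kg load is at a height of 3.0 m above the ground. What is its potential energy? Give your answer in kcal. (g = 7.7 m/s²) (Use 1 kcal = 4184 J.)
PE = mgh = (2.0)(7.7)(3.0) = 46.2 J = 0.01104 kcal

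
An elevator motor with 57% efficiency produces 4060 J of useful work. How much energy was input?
W_in = W_out/η = 4060/0.57 = 7123 J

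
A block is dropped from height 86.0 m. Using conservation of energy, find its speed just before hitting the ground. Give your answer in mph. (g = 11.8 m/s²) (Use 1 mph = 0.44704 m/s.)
mgh = ½mv² ⇒ v = √(2gh) = √(2·11.8·86.0) = 45.0511 m/s = 100.8 mph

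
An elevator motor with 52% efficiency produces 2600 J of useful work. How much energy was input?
W_in = W_out/η = 2600/0.52 = 5000 J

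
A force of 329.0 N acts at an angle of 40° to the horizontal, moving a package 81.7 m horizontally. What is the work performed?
W = F·d·cosθ = (329.0)(81.7)cos(40°) = 20590 J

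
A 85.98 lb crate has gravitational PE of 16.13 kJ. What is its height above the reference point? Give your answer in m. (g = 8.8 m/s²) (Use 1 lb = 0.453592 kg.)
Convert to SI: m = 38.9998 kg, PE = 16130.0 J
h = PE/(mg) = 16130.0/(38.9998·8.8) = 47.0 m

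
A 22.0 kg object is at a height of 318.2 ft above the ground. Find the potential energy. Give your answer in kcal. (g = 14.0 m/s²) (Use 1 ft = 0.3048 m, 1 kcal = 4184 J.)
Convert to SI: m = 22.0 kg, h = 96.9874 m
PE = mgh = (22.0)(14.0)(96.9874) = 29872.1 J = 7.14 kcal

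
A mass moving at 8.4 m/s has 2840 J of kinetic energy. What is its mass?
m = 2·KE/v² = 2·2840/(8.4)² = 80.5 kg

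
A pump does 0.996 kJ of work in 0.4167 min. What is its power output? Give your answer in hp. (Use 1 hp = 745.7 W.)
Convert to SI: W = 996.0 J, t = 25.002 s
P = W/t = 996.0/25.002 = 39.8368 W = 0.05342 hp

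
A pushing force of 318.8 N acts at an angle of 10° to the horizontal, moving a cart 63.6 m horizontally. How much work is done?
W = F·d·cosθ = (318.8)(63.6)cos(10°) = 19970 J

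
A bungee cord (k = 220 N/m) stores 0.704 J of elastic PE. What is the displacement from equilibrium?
x = √(2·PE/k) = √(2·0.704/220) = 0.08 m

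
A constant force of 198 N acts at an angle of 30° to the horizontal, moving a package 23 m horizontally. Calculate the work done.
W = F·d·cosθ = (198)(23)cos(30°) = 3944 J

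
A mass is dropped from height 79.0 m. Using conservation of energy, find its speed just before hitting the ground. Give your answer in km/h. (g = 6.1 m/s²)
mgh = ½mv² ⇒ v = √(2gh) = √(2·6.1·79.0) = 31.0451 m/s = 111.8 km/h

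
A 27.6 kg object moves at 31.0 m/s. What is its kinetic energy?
KE = ½mv² = ½(27.6)(31.0)² = 13260 J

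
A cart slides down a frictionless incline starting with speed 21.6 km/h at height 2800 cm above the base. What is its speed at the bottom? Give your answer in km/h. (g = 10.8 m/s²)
Convert to SI: v₀ = 6.0 m/s, h = 28.0 m
½mv₀² + mgh = ½mv² ⇒ v = √(v₀² + 2gh) = √(6.0² + 2·10.8·28.0) = 25.314 m/s = 91.13 km/h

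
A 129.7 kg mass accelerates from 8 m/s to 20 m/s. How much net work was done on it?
W = ΔKE = ½m(v₂² − v₁²) = ½(129.7)(20² − 8²) = 21789.6 J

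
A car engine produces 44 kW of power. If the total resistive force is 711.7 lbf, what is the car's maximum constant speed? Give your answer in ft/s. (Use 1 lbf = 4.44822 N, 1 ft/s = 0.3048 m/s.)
Convert to SI: F = 3165.8 N
P = Fv ⇒ v = P/F = 44000 W/3165.8 N = 13.8985 m/s = 45.6 ft/s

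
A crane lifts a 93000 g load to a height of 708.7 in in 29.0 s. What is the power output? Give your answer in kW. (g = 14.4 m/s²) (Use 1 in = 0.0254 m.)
Convert to SI: m = 93.0 kg, h = 18.001 m, t = 29.0 s
P = mgh/t = (93.0)(14.4)(18.001)/29.0 = 831.273 W = 0.8313 kW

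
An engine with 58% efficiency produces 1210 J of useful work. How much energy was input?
W_in = W_out/η = 1210/0.58 = 2086 J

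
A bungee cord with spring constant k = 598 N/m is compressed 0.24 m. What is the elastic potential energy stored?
PE = ½kx² = ½(598)(0.24)² = 17.22 J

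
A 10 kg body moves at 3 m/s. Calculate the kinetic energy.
KE = ½mv² = ½(10)(3)² = 45.0 J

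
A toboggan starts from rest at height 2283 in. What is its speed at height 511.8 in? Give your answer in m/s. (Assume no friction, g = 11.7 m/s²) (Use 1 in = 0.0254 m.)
Convert to SI: h₁−h₂ = 44.9885 m
mgh₁ = mgh₂ + ½mv² ⇒ v = √(2g(h₁−h₂)) = √(2·11.7·44.9885) = 32.45 m/s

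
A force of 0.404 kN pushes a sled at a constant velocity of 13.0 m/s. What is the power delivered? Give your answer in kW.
Convert to SI: F = 404.0 N, v = 13.0 m/s
P = Fv = (404.0)(13.0) = 5252.0 W = 5.252 kW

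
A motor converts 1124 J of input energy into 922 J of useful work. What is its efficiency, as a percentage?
η = W_out/W_in = 922/1124 = 82.03%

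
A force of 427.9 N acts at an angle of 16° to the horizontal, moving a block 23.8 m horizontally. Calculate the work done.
W = F·d·cosθ = (427.9)(23.8)cos(16°) = 9790 J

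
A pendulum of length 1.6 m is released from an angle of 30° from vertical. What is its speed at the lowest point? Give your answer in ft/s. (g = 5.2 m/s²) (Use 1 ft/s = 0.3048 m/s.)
h = L(1 − cosθ) = 1.6(1 − cos30°) = 0.214359 m
v = √(2gh) = √(2·5.2·0.214359) = 1.4931 m/s = 4.899 ft/s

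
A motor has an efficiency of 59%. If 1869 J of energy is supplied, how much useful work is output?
W_out = η·W_in = 0.59·1869 = 1102.71 J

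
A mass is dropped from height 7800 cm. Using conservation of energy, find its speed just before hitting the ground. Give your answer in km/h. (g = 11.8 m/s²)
Convert to SI: h = 78.0 m
mgh = ½mv² ⇒ v = √(2gh) = √(2·11.8·78.0) = 42.9045 m/s = 154.5 km/h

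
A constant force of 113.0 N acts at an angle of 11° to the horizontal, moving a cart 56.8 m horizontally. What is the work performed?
W = F·d·cosθ = (113.0)(56.8)cos(11°) = 6300 J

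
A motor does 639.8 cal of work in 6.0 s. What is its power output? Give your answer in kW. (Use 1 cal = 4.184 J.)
Convert to SI: W = 2676.92 J, t = 6.0 s
P = W/t = 2676.92/6.0 = 446.154 W = 0.4462 kW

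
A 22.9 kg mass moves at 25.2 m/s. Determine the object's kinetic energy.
KE = ½mv² = ½(22.9)(25.2)² = 7271 J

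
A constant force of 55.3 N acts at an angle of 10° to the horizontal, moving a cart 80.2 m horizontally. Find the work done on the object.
W = F·d·cosθ = (55.3)(80.2)cos(10°) = 4368 J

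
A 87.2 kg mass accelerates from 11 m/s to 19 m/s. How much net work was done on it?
W = ΔKE = ½m(v₂² − v₁²) = ½(87.2)(19² − 11²) = 10464.0 J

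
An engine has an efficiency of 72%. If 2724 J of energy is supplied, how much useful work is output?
W_out = η·W_in = 0.72·2724 = 1961.28 J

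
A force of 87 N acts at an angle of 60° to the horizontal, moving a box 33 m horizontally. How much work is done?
W = F·d·cosθ = (87)(33)cos(60°) = 1436 J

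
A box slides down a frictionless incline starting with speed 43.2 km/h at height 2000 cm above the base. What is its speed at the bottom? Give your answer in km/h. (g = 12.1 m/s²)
Convert to SI: v₀ = 12.0 m/s, h = 20.0 m
½mv₀² + mgh = ½mv² ⇒ v = √(v₀² + 2gh) = √(12.0² + 2·12.1·20.0) = 25.0599 m/s = 90.22 km/h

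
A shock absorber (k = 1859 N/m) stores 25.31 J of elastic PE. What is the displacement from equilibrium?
x = √(2·PE/k) = √(2·25.31/1859) = 0.165 m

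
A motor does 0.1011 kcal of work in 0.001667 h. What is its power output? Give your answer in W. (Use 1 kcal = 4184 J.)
Convert to SI: W = 423.002 J, t = 6.0012 s
P = W/t = 423.002/6.0012 = 70.49 W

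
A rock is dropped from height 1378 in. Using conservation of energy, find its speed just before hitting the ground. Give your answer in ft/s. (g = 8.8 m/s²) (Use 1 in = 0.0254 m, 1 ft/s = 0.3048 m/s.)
Convert to SI: h = 35.0012 m
mgh = ½mv² ⇒ v = √(2gh) = √(2·8.8·35.0012) = 24.8198 m/s = 81.43 ft/s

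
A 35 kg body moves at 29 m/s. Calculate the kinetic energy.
KE = ½mv² = ½(35)(29)² = 14717.5 J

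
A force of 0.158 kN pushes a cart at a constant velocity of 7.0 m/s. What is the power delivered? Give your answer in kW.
Convert to SI: F = 158.0 N, v = 7.0 m/s
P = Fv = (158.0)(7.0) = 1106.0 W = 1.106 kW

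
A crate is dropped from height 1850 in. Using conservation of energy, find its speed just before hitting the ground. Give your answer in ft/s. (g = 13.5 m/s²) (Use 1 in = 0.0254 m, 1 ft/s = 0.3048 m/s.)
Convert to SI: h = 46.99 m
mgh = ½mv² ⇒ v = √(2gh) = √(2·13.5·46.99) = 35.6192 m/s = 116.9 ft/s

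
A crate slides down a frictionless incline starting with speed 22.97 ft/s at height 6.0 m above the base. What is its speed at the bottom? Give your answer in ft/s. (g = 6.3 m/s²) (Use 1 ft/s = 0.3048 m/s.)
Convert to SI: v₀ = 7.00126 m/s, h = 6.0 m
½mv₀² + mgh = ½mv² ⇒ v = √(v₀² + 2gh) = √(7.00126² + 2·6.3·6.0) = 11.1632 m/s = 36.62 ft/s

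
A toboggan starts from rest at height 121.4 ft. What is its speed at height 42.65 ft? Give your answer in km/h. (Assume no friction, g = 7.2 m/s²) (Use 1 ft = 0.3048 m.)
Convert to SI: h₁−h₂ = 24.003 m
mgh₁ = mgh₂ + ½mv² ⇒ v = √(2g(h₁−h₂)) = √(2·7.2·24.003) = 18.5915 m/s = 66.93 km/h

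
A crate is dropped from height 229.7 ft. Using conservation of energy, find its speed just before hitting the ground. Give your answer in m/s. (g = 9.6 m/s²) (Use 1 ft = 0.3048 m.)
Convert to SI: h = 70.0126 m
mgh = ½mv² ⇒ v = √(2gh) = √(2·9.6·70.0126) = 36.66 m/s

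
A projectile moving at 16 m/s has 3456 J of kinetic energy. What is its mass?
m = 2·KE/v² = 2·3456/(16)² = 27.0 kg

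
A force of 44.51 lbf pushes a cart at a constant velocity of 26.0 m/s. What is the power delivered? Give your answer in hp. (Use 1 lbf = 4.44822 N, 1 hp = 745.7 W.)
Convert to SI: F = 197.99 N, v = 26.0 m/s
P = Fv = (197.99)(26.0) = 5147.75 W = 6.903 hp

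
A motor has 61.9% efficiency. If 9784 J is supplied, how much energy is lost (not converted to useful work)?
W_lost = W_in(1 − η) = 9784·(1 − 0.619) = 3728 J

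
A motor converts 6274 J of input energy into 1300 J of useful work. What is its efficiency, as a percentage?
η = W_out/W_in = 1300/6274 = 20.72%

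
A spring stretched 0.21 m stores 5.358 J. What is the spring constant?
k = 2·PE/x² = 2·5.358/(0.21)² = 243.0 N/m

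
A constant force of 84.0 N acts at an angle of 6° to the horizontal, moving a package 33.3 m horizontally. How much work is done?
W = F·d·cosθ = (84.0)(33.3)cos(6°) = 2782 J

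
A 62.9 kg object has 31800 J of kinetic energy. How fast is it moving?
v = √(2·KE/m) = √(2·31800/62.9) = 31.8 m/s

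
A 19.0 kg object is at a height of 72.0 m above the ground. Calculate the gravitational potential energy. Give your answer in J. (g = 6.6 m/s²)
PE = mgh = (19.0)(6.6)(72.0) = 9029 J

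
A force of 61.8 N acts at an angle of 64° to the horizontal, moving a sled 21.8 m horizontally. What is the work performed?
W = F·d·cosθ = (61.8)(21.8)cos(64°) = 590.6 J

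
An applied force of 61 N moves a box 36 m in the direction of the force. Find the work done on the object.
W = F·d = (61)(36) = 2196 J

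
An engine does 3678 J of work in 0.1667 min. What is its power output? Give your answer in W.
Convert to SI: W = 3678.0 J, t = 10.002 s
P = W/t = 3678.0/10.002 = 367.7 W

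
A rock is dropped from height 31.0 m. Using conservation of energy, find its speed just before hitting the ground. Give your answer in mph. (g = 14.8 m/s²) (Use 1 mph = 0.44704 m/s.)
mgh = ½mv² ⇒ v = √(2gh) = √(2·14.8·31.0) = 30.2919 m/s = 67.76 mph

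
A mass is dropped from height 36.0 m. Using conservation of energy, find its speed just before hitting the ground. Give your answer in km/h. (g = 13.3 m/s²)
mgh = ½mv² ⇒ v = √(2gh) = √(2·13.3·36.0) = 30.9451 m/s = 111.4 km/h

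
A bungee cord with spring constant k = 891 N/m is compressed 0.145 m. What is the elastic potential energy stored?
PE = ½kx² = ½(891)(0.145)² = 9.367 J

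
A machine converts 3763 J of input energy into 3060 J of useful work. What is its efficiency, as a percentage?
η = W_out/W_in = 3060/3763 = 81.32%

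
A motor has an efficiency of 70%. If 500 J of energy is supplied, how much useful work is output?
W_out = η·W_in = 0.7·500 = 350.0 J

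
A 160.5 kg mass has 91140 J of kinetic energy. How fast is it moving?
v = √(2·KE/m) = √(2·91140/160.5) = 33.7 m/s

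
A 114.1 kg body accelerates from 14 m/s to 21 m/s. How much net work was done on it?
W = ΔKE = ½m(v₂² − v₁²) = ½(114.1)(21² − 14²) = 13977.25 J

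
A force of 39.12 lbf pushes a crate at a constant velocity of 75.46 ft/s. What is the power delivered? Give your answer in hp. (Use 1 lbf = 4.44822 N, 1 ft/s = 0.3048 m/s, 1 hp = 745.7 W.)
Convert to SI: F = 174.014 N, v = 23.0002 m/s
P = Fv = (174.014)(23.0002) = 4002.37 W = 5.367 hp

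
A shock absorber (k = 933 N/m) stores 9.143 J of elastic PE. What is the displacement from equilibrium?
x = √(2·PE/k) = √(2·9.143/933) = 0.14 m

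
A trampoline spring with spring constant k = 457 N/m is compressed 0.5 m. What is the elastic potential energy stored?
PE = ½kx² = ½(457)(0.5)² = 57.13 J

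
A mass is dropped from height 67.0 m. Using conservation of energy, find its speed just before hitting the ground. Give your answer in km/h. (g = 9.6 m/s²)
mgh = ½mv² ⇒ v = √(2gh) = √(2·9.6·67.0) = 35.8664 m/s = 129.1 km/h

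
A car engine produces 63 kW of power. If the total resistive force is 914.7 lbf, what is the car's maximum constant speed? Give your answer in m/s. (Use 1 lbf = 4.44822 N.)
Convert to SI: F = 4068.79 N
P = Fv ⇒ v = P/F = 63000 W/4068.79 N = 15.48 m/s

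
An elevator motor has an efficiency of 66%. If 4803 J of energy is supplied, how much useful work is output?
W_out = η·W_in = 0.66·4803 = 3169.98 J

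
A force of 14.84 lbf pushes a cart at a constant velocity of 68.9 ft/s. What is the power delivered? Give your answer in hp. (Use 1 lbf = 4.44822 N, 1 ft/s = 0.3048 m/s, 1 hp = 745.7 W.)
Convert to SI: F = 66.0116 N, v = 21.0007 m/s
P = Fv = (66.0116)(21.0007) = 1386.29 W = 1.859 hp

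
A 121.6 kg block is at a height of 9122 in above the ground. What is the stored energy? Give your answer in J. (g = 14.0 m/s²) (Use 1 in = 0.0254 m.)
Convert to SI: m = 121.6 kg, h = 231.699 m
PE = mgh = (121.6)(14.0)(231.699) = 394400 J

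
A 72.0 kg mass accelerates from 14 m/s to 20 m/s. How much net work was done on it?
W = ΔKE = ½m(v₂² − v₁²) = ½(72.0)(20² − 14²) = 7344.0 J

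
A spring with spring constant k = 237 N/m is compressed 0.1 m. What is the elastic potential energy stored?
PE = ½kx² = ½(237)(0.1)² = 1.185 J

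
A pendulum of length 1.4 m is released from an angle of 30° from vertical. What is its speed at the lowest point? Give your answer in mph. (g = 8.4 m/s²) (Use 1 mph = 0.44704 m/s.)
h = L(1 − cosθ) = 1.4(1 − cos30°) = 0.187564 m
v = √(2gh) = √(2·8.4·0.187564) = 1.77513 m/s = 3.971 mph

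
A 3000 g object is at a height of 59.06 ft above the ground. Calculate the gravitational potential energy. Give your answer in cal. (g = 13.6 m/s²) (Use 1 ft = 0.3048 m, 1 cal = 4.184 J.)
Convert to SI: m = 3.0 kg, h = 18.0015 m
PE = mgh = (3.0)(13.6)(18.0015) = 734.461 J = 175.5 cal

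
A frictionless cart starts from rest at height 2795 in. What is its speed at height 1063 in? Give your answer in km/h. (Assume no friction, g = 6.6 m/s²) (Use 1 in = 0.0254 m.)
Convert to SI: h₁−h₂ = 43.9928 m
mgh₁ = mgh₂ + ½mv² ⇒ v = √(2g(h₁−h₂)) = √(2·6.6·43.9928) = 24.0978 m/s = 86.75 km/h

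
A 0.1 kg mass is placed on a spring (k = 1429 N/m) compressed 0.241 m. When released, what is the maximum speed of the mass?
½kx² = ½mv² ⇒ v = x√(k/m) = (0.241)√(1429/0.1) = 28.81 m/s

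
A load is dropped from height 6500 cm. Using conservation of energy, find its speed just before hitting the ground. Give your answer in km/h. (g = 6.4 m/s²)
Convert to SI: h = 65.0 m
mgh = ½mv² ⇒ v = √(2gh) = √(2·6.4·65.0) = 28.8444 m/s = 103.8 km/h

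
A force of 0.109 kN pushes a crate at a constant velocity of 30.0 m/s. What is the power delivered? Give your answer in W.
Convert to SI: F = 109.0 N, v = 30.0 m/s
P = Fv = (109.0)(30.0) = 3270 W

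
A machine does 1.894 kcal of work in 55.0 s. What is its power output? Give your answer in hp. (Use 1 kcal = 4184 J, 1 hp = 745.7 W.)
Convert to SI: W = 7924.5 J, t = 55.0 s
P = W/t = 7924.5/55.0 = 144.082 W = 0.1932 hp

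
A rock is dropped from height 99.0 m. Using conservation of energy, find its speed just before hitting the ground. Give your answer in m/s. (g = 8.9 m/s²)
mgh = ½mv² ⇒ v = √(2gh) = √(2·8.9·99.0) = 41.98 m/s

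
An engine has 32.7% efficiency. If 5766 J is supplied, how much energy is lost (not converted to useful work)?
W_lost = W_in(1 − η) = 5766·(1 − 0.327) = 3881 J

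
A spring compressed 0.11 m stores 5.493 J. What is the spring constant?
k = 2·PE/x² = 2·5.493/(0.11)² = 907.9 N/m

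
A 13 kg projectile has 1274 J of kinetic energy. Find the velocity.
v = √(2·KE/m) = √(2·1274/13) = 14.0 m/s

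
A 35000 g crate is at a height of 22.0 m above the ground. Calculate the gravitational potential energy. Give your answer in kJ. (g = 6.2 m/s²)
Convert to SI: m = 35.0 kg, h = 22.0 m
PE = mgh = (35.0)(6.2)(22.0) = 4774.0 J = 4.774 kJ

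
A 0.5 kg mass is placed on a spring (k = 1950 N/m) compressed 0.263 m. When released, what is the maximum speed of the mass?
½kx² = ½mv² ⇒ v = x√(k/m) = (0.263)√(1950/0.5) = 16.42 m/s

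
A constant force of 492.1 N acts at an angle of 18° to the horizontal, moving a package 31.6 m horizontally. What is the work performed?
W = F·d·cosθ = (492.1)(31.6)cos(18°) = 14790 J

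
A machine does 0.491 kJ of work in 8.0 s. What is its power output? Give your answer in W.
Convert to SI: W = 491.0 J, t = 8.0 s
P = W/t = 491.0/8.0 = 61.38 W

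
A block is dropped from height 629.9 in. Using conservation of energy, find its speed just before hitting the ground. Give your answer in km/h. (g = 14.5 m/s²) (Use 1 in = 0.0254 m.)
Convert to SI: h = 15.9995 m
mgh = ½mv² ⇒ v = √(2gh) = √(2·14.5·15.9995) = 21.5403 m/s = 77.55 km/h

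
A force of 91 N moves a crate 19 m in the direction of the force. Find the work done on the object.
W = F·d = (91)(19) = 1729 J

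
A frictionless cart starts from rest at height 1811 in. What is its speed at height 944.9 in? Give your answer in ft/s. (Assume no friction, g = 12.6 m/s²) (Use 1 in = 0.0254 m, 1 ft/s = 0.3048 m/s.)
Convert to SI: h₁−h₂ = 21.9989 m
mgh₁ = mgh₂ + ½mv² ⇒ v = √(2g(h₁−h₂)) = √(2·12.6·21.9989) = 23.5451 m/s = 77.25 ft/s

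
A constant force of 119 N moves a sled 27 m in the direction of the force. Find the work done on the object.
W = F·d = (119)(27) = 3213 J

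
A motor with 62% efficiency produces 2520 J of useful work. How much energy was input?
W_in = W_out/η = 2520/0.62 = 4065 J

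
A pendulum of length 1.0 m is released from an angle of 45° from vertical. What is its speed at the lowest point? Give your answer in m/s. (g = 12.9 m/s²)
h = L(1 − cosθ) = 1.0(1 − cos45°) = 0.292893 m
v = √(2gh) = √(2·12.9·0.292893) = 2.749 m/s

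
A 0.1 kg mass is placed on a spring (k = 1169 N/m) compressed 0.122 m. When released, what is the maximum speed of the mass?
½kx² = ½mv² ⇒ v = x√(k/m) = (0.122)√(1169/0.1) = 13.19 m/s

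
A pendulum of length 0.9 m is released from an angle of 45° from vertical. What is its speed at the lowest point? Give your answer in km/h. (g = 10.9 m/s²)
h = L(1 − cosθ) = 0.9(1 − cos45°) = 0.263604 m
v = √(2gh) = √(2·10.9·0.263604) = 2.3972 m/s = 8.63 km/h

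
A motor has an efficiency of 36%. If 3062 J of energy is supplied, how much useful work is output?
W_out = η·W_in = 0.36·3062 = 1102.32 J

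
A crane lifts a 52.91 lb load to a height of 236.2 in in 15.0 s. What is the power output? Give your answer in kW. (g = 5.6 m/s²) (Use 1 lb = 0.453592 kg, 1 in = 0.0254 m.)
Convert to SI: m = 23.9996 kg, h = 5.99948 m, t = 15.0 s
P = mgh/t = (23.9996)(5.6)(5.99948)/15.0 = 53.7543 W = 0.05375 kW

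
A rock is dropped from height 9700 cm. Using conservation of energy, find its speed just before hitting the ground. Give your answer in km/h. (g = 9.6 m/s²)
Convert to SI: h = 97.0 m
mgh = ½mv² ⇒ v = √(2gh) = √(2·9.6·97.0) = 43.1555 m/s = 155.4 km/h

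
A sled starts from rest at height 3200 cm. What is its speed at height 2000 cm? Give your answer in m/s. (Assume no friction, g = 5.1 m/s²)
Convert to SI: h₁−h₂ = 12.0 m
mgh₁ = mgh₂ + ½mv² ⇒ v = √(2g(h₁−h₂)) = √(2·5.1·12.0) = 11.06 m/s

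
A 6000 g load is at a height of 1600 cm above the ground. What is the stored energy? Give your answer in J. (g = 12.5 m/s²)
Convert to SI: m = 6.0 kg, h = 16.0 m
PE = mgh = (6.0)(12.5)(16.0) = 1200 J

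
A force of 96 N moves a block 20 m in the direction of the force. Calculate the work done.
W = F·d = (96)(20) = 1920 J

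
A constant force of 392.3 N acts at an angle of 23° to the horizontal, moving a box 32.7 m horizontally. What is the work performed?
W = F·d·cosθ = (392.3)(32.7)cos(23°) = 11810 J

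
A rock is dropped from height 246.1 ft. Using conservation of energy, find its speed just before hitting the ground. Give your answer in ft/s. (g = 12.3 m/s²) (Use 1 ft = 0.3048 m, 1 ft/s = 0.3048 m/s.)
Convert to SI: h = 75.0113 m
mgh = ½mv² ⇒ v = √(2gh) = √(2·12.3·75.0113) = 42.9567 m/s = 140.9 ft/s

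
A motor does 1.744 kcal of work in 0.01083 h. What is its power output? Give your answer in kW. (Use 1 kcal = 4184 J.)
Convert to SI: W = 7296.9 J, t = 38.988 s
P = W/t = 7296.9/38.988 = 187.157 W = 0.1872 kW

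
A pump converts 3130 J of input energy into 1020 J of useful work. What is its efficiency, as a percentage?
η = W_out/W_in = 1020/3130 = 32.59%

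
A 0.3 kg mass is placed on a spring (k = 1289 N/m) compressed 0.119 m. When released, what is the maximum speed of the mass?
½kx² = ½mv² ⇒ v = x√(k/m) = (0.119)√(1289/0.3) = 7.8 m/s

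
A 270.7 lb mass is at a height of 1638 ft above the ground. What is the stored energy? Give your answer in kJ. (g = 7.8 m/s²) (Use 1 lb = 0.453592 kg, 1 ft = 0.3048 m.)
Convert to SI: m = 122.787 kg, h = 499.262 m
PE = mgh = (122.787)(7.8)(499.262) = 478164 J = 478.2 kJ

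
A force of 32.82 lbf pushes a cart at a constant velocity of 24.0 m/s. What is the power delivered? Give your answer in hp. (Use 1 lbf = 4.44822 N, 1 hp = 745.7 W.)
Convert to SI: F = 145.991 N, v = 24.0 m/s
P = Fv = (145.991)(24.0) = 3503.77 W = 4.699 hp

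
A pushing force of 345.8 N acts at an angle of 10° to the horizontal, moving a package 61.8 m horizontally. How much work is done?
W = F·d·cosθ = (345.8)(61.8)cos(10°) = 21050 J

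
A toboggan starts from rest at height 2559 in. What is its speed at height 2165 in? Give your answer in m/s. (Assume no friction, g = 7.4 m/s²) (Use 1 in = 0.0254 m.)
Convert to SI: h₁−h₂ = 10.0076 m
mgh₁ = mgh₂ + ½mv² ⇒ v = √(2g(h₁−h₂)) = √(2·7.4·10.0076) = 12.17 m/s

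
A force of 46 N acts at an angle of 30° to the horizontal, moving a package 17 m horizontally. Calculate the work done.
W = F·d·cosθ = (46)(17)cos(30°) = 677.2 J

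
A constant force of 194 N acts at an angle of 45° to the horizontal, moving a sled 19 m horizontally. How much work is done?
W = F·d·cosθ = (194)(19)cos(45°) = 2606 J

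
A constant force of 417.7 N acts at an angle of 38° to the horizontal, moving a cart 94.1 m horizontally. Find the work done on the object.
W = F·d·cosθ = (417.7)(94.1)cos(38°) = 30970 J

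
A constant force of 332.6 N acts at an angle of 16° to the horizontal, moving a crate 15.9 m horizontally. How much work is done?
W = F·d·cosθ = (332.6)(15.9)cos(16°) = 5083 J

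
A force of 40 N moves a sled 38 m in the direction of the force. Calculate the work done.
W = F·d = (40)(38) = 1520 J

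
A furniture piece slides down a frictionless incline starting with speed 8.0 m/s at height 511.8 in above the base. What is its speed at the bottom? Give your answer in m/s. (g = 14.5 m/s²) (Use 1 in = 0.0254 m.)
Convert to SI: v₀ = 8.0 m/s, h = 12.9997 m
½mv₀² + mgh = ½mv² ⇒ v = √(v₀² + 2gh) = √(8.0² + 2·14.5·12.9997) = 21.0 m/s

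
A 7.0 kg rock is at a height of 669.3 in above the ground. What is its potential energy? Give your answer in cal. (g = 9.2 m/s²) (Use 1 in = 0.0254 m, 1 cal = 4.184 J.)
Convert to SI: m = 7.0 kg, h = 17.0002 m
PE = mgh = (7.0)(9.2)(17.0002) = 1094.81 J = 261.7 cal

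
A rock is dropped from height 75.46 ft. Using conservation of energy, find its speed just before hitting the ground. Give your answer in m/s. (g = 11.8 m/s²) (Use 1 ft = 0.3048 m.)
Convert to SI: h = 23.0002 m
mgh = ½mv² ⇒ v = √(2gh) = √(2·11.8·23.0002) = 23.3 m/s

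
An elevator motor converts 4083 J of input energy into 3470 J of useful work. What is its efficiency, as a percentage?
η = W_out/W_in = 3470/4083 = 84.99%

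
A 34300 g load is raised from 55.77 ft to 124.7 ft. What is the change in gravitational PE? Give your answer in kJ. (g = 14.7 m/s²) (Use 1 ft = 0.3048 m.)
Convert to SI: m = 34.3 kg, Δh = 21.0099 m
ΔPE = mgΔh = (34.3)(14.7)(21.0099) = 10593.4 J = 10.59 kJ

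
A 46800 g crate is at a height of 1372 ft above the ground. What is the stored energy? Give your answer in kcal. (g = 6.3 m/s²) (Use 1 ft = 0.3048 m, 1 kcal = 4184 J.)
Convert to SI: m = 46.8 kg, h = 418.186 m
PE = mgh = (46.8)(6.3)(418.186) = 123298 J = 29.47 kcal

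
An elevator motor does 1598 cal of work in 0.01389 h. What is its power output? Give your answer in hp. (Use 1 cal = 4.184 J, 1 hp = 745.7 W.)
Convert to SI: W = 6686.03 J, t = 50.004 s
P = W/t = 6686.03/50.004 = 133.71 W = 0.1793 hp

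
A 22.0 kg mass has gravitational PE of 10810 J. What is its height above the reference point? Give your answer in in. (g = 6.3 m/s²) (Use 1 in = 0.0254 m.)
h = PE/(mg) = 10810.0/(22.0·6.3) = 77.9942 m = 3071 in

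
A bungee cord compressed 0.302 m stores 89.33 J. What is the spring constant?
k = 2·PE/x² = 2·89.33/(0.302)² = 1959 N/m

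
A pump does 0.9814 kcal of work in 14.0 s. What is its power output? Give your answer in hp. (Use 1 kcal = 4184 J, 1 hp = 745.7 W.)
Convert to SI: W = 4106.18 J, t = 14.0 s
P = W/t = 4106.18/14.0 = 293.298 W = 0.3933 hp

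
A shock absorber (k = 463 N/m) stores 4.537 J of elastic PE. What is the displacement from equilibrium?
x = √(2·PE/k) = √(2·4.537/463) = 0.14 m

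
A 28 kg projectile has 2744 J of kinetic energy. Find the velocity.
v = √(2·KE/m) = √(2·2744/28) = 14.0 m/s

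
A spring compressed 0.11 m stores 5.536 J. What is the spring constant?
k = 2·PE/x² = 2·5.536/(0.11)² = 915.0 N/m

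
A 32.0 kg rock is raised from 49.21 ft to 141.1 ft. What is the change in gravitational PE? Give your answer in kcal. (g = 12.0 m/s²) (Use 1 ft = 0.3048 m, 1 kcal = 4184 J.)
Convert to SI: m = 32.0 kg, Δh = 28.0081 m
ΔPE = mgΔh = (32.0)(12.0)(28.0081) = 10755.1 J = 2.571 kcal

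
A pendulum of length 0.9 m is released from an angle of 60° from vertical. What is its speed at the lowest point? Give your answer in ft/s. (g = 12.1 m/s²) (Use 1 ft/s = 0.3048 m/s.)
h = L(1 − cosθ) = 0.9(1 − cos60°) = 0.45 m
v = √(2gh) = √(2·12.1·0.45) = 3.3 m/s = 10.83 ft/s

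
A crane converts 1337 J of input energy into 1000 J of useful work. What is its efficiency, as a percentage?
η = W_out/W_in = 1000/1337 = 74.79%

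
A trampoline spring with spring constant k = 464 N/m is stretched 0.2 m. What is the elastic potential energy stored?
PE = ½kx² = ½(464)(0.2)² = 9.28 J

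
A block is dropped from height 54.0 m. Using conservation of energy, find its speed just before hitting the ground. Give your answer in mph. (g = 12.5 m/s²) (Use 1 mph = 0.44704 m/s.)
mgh = ½mv² ⇒ v = √(2gh) = √(2·12.5·54.0) = 36.7423 m/s = 82.19 mph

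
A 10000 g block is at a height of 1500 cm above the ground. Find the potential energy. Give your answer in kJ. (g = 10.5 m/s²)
Convert to SI: m = 10.0 kg, h = 15.0 m
PE = mgh = (10.0)(10.5)(15.0) = 1575.0 J = 1.575 kJ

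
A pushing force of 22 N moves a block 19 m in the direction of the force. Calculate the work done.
W = F·d = (22)(19) = 418.0 J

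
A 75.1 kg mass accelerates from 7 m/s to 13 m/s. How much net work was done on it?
W = ΔKE = ½m(v₂² − v₁²) = ½(75.1)(13² − 7²) = 4506.0 J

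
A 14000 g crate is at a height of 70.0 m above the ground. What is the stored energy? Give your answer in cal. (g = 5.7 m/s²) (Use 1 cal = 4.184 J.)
Convert to SI: m = 14.0 kg, h = 70.0 m
PE = mgh = (14.0)(5.7)(70.0) = 5586.0 J = 1335 cal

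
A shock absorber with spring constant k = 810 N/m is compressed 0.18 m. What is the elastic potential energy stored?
PE = ½kx² = ½(810)(0.18)² = 13.12 J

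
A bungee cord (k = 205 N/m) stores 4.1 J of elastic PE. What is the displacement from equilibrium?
x = √(2·PE/k) = √(2·4.1/205) = 0.2 m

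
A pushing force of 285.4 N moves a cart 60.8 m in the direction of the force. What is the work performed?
W = F·d = (285.4)(60.8) = 17350 J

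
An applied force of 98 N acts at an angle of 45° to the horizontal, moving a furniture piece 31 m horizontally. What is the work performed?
W = F·d·cosθ = (98)(31)cos(45°) = 2148 J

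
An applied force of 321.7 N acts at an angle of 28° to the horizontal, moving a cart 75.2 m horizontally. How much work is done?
W = F·d·cosθ = (321.7)(75.2)cos(28°) = 21360 J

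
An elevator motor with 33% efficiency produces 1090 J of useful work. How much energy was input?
W_in = W_out/η = 1090/0.33 = 3303 J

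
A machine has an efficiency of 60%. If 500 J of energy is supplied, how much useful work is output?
W_out = η·W_in = 0.6·500 = 300.0 J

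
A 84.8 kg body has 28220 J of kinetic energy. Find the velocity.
v = √(2·KE/m) = √(2·28220/84.8) = 25.8 m/s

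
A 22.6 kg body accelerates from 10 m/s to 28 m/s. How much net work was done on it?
W = ΔKE = ½m(v₂² − v₁²) = ½(22.6)(28² − 10²) = 7729.2 J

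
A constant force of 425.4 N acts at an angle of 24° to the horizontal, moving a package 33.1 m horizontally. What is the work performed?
W = F·d·cosθ = (425.4)(33.1)cos(24°) = 12860 J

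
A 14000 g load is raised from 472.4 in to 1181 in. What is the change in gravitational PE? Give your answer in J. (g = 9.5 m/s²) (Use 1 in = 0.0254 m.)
Convert to SI: m = 14.0 kg, Δh = 17.9984 m
ΔPE = mgΔh = (14.0)(9.5)(17.9984) = 2394 J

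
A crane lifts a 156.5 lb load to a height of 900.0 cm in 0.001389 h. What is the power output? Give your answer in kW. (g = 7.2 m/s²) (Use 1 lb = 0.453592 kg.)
Convert to SI: m = 70.9871 kg, h = 9.0 m, t = 5.0004 s
P = mgh/t = (70.9871)(7.2)(9.0)/5.0004 = 919.92 W = 0.9199 kW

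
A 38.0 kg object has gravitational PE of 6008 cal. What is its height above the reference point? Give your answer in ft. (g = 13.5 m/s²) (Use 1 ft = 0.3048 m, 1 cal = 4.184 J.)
Convert to SI: m = 38.0 kg, PE = 25137.5 J
h = PE/(mg) = 25137.5/(38.0·13.5) = 49.0009 m = 160.8 ft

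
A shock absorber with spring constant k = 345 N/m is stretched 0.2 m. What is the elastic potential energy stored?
PE = ½kx² = ½(345)(0.2)² = 6.9 J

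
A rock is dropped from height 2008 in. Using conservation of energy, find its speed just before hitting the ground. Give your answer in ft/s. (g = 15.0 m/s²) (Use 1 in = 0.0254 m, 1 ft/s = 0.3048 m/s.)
Convert to SI: h = 51.0032 m
mgh = ½mv² ⇒ v = √(2gh) = √(2·15.0·51.0032) = 39.1164 m/s = 128.3 ft/s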